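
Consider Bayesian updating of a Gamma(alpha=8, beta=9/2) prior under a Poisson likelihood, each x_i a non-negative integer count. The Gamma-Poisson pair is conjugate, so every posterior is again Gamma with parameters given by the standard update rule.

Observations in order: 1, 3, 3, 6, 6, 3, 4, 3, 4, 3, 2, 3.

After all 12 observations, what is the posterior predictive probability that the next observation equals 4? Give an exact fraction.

obs 1: x=1 → posterior Gamma(9, 11/2)
obs 2: x=3 → posterior Gamma(12, 13/2)
obs 3: x=3 → posterior Gamma(15, 15/2)
obs 4: x=6 → posterior Gamma(21, 17/2)
obs 5: x=6 → posterior Gamma(27, 19/2)
obs 6: x=3 → posterior Gamma(30, 21/2)
obs 7: x=4 → posterior Gamma(34, 23/2)
obs 8: x=3 → posterior Gamma(37, 25/2)
obs 9: x=4 → posterior Gamma(41, 27/2)
obs 10: x=3 → posterior Gamma(44, 29/2)
obs 11: x=2 → posterior Gamma(46, 31/2)
obs 12: x=3 → posterior Gamma(49, 33/2)

903015719239939519259465457792276292973877333502685502653640571747952415123408/5590752438125738977322304272371564979219879187866126812878064811229705810546875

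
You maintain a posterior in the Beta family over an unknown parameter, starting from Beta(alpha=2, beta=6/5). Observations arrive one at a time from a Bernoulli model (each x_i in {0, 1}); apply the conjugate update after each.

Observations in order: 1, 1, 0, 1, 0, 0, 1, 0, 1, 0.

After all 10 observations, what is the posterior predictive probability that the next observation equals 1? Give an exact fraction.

obs 1: x=1 → posterior Beta(3, 6/5)
obs 2: x=1 → posterior Beta(4, 6/5)
obs 3: x=0 → posterior Beta(4, 11/5)
obs 4: x=1 → posterior Beta(5, 11/5)
obs 5: x=0 → posterior Beta(5, 16/5)
obs 6: x=0 → posterior Beta(5, 21/5)
obs 7: x=1 → posterior Beta(6, 21/5)
obs 8: x=0 → posterior Beta(6, 26/5)
obs 9: x=1 → posterior Beta(7, 26/5)
obs 10: x=0 → posterior Beta(7, 31/5)

35/66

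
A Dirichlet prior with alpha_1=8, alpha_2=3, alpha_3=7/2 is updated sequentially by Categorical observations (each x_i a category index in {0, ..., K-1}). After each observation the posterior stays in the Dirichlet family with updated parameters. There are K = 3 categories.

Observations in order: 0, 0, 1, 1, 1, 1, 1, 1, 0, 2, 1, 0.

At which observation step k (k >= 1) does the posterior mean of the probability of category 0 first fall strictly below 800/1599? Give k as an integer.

k = 6

obs 1: x=0 → posterior Dirichlet(9, 3, 7/2)
obs 2: x=0 → posterior Dirichlet(10, 3, 7/2)
obs 3: x=1 → posterior Dirichlet(10, 4, 7/2)
obs 4: x=1 → posterior Dirichlet(10, 5, 7/2)
obs 5: x=1 → posterior Dirichlet(10, 6, 7/2)
obs 6: x=1 → posterior Dirichlet(10, 7, 7/2)
obs 7: x=1 → posterior Dirichlet(10, 8, 7/2)
obs 8: x=1 → posterior Dirichlet(10, 9, 7/2)
obs 9: x=0 → posterior Dirichlet(11, 9, 7/2)
obs 10: x=2 → posterior Dirichlet(11, 9, 9/2)
obs 11: x=1 → posterior Dirichlet(11, 10, 9/2)
obs 12: x=0 → posterior Dirichlet(12, 10, 9/2)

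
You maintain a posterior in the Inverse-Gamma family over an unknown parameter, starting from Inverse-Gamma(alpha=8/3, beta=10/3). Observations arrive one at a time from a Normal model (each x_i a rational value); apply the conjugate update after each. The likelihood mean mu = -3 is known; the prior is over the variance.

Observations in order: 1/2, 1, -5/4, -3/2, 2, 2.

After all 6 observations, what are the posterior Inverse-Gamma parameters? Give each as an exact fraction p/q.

obs 1: x=1/2 → posterior Inverse-Gamma(19/6, 227/24)
obs 2: x=1 → posterior Inverse-Gamma(11/3, 419/24)
obs 3: x=-5/4 → posterior Inverse-Gamma(25/6, 1823/96)
obs 4: x=-3/2 → posterior Inverse-Gamma(14/3, 1931/96)
obs 5: x=2 → posterior Inverse-Gamma(31/6, 3131/96)
obs 6: x=2 → posterior Inverse-Gamma(17/3, 4331/96)

alpha=17/3, beta=4331/96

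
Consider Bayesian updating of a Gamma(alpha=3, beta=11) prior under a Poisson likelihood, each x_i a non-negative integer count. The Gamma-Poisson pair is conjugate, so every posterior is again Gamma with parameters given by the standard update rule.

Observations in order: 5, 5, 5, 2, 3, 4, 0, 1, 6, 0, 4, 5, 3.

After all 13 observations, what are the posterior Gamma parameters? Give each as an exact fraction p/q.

alpha=46, beta=24

obs 1: x=5 → posterior Gamma(8, 12)
obs 2: x=5 → posterior Gamma(13, 13)
obs 3: x=5 → posterior Gamma(18, 14)
obs 4: x=2 → posterior Gamma(20, 15)
obs 5: x=3 → posterior Gamma(23, 16)
obs 6: x=4 → posterior Gamma(27, 17)
obs 7: x=0 → posterior Gamma(27, 18)
obs 8: x=1 → posterior Gamma(28, 19)
obs 9: x=6 → posterior Gamma(34, 20)
obs 10: x=0 → posterior Gamma(34, 21)
obs 11: x=4 → posterior Gamma(38, 22)
obs 12: x=5 → posterior Gamma(43, 23)
obs 13: x=3 → posterior Gamma(46, 24)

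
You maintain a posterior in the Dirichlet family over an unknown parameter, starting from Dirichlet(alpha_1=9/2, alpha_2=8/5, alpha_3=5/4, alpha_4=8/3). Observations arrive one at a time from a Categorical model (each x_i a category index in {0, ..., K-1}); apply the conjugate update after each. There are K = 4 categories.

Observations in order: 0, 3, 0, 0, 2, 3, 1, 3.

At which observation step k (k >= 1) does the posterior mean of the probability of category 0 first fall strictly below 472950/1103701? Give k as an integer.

k = 8

obs 1: x=0 → posterior Dirichlet(11/2, 8/5, 5/4, 8/3)
obs 2: x=3 → posterior Dirichlet(11/2, 8/5, 5/4, 11/3)
obs 3: x=0 → posterior Dirichlet(13/2, 8/5, 5/4, 11/3)
obs 4: x=0 → posterior Dirichlet(15/2, 8/5, 5/4, 11/3)
obs 5: x=2 → posterior Dirichlet(15/2, 8/5, 9/4, 11/3)
obs 6: x=3 → posterior Dirichlet(15/2, 8/5, 9/4, 14/3)
obs 7: x=1 → posterior Dirichlet(15/2, 13/5, 9/4, 14/3)
obs 8: x=3 → posterior Dirichlet(15/2, 13/5, 9/4, 17/3)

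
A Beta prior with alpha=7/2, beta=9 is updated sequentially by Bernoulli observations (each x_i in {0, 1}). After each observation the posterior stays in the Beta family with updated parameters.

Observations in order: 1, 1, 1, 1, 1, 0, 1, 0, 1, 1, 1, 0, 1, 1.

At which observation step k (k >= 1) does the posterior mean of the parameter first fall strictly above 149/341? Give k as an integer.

k = 4

obs 1: x=1 → posterior Beta(9/2, 9)
obs 2: x=1 → posterior Beta(11/2, 9)
obs 3: x=1 → posterior Beta(13/2, 9)
obs 4: x=1 → posterior Beta(15/2, 9)
obs 5: x=1 → posterior Beta(17/2, 9)
obs 6: x=0 → posterior Beta(17/2, 10)
obs 7: x=1 → posterior Beta(19/2, 10)
obs 8: x=0 → posterior Beta(19/2, 11)
obs 9: x=1 → posterior Beta(21/2, 11)
obs 10: x=1 → posterior Beta(23/2, 11)
obs 11: x=1 → posterior Beta(25/2, 11)
obs 12: x=0 → posterior Beta(25/2, 12)
obs 13: x=1 → posterior Beta(27/2, 12)
obs 14: x=1 → posterior Beta(29/2, 12)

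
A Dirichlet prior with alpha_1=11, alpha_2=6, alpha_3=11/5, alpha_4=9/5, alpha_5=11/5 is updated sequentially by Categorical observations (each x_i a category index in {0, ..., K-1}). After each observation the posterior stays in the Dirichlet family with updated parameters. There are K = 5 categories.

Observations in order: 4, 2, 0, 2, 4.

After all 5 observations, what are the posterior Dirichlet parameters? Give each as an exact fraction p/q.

alpha_1=12, alpha_2=6, alpha_3=21/5, alpha_4=9/5, alpha_5=21/5

obs 1: x=4 → posterior Dirichlet(11, 6, 11/5, 9/5, 16/5)
obs 2: x=2 → posterior Dirichlet(11, 6, 16/5, 9/5, 16/5)
obs 3: x=0 → posterior Dirichlet(12, 6, 16/5, 9/5, 16/5)
obs 4: x=2 → posterior Dirichlet(12, 6, 21/5, 9/5, 16/5)
obs 5: x=4 → posterior Dirichlet(12, 6, 21/5, 9/5, 21/5)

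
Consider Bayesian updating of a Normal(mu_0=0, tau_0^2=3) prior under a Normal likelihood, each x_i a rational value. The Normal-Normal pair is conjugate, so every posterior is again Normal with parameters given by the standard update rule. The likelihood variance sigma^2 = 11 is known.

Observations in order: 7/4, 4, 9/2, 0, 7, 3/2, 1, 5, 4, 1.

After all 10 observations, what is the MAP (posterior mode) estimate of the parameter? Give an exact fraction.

obs 1: x=7/4 → posterior Normal(3/8, 33/14)
obs 2: x=4 → posterior Normal(69/68, 33/17)
obs 3: x=9/2 → posterior Normal(123/80, 33/20)
obs 4: x=0 → posterior Normal(123/92, 33/23)
obs 5: x=7 → posterior Normal(207/104, 33/26)
obs 6: x=3/2 → posterior Normal(225/116, 33/29)
obs 7: x=1 → posterior Normal(237/128, 33/32)
obs 8: x=5 → posterior Normal(297/140, 33/35)
obs 9: x=4 → posterior Normal(345/152, 33/38)
obs 10: x=1 → posterior Normal(357/164, 33/41)

357/164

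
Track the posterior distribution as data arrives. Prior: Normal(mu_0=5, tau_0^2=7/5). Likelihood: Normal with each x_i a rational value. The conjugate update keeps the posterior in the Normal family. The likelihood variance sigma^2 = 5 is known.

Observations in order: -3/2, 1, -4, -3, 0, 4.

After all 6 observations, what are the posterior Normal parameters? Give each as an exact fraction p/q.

mu_0=3/2, tau_0^2=35/67

obs 1: x=-3/2 → posterior Normal(229/64, 35/32)
obs 2: x=1 → posterior Normal(81/26, 35/39)
obs 3: x=-4 → posterior Normal(187/92, 35/46)
obs 4: x=-3 → posterior Normal(145/106, 35/53)
obs 5: x=0 → posterior Normal(29/24, 7/12)
obs 6: x=4 → posterior Normal(3/2, 35/67)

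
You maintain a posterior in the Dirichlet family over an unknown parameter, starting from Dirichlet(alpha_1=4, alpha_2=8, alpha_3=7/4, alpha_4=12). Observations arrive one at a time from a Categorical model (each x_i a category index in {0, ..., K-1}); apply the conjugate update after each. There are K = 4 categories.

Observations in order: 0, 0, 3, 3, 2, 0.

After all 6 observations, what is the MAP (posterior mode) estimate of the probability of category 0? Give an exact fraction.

obs 1: x=0 → posterior Dirichlet(5, 8, 7/4, 12)
obs 2: x=0 → posterior Dirichlet(6, 8, 7/4, 12)
obs 3: x=3 → posterior Dirichlet(6, 8, 7/4, 13)
obs 4: x=3 → posterior Dirichlet(6, 8, 7/4, 14)
obs 5: x=2 → posterior Dirichlet(6, 8, 11/4, 14)
obs 6: x=0 → posterior Dirichlet(7, 8, 11/4, 14)

8/37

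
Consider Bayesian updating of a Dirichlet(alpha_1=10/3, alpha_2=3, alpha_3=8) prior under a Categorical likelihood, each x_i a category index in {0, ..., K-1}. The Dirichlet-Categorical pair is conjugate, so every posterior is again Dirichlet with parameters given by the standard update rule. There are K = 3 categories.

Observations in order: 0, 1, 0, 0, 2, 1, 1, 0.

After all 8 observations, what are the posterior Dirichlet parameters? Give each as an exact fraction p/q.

alpha_1=22/3, alpha_2=6, alpha_3=9

obs 1: x=0 → posterior Dirichlet(13/3, 3, 8)
obs 2: x=1 → posterior Dirichlet(13/3, 4, 8)
obs 3: x=0 → posterior Dirichlet(16/3, 4, 8)
obs 4: x=0 → posterior Dirichlet(19/3, 4, 8)
obs 5: x=2 → posterior Dirichlet(19/3, 4, 9)
obs 6: x=1 → posterior Dirichlet(19/3, 5, 9)
obs 7: x=1 → posterior Dirichlet(19/3, 6, 9)
obs 8: x=0 → posterior Dirichlet(22/3, 6, 9)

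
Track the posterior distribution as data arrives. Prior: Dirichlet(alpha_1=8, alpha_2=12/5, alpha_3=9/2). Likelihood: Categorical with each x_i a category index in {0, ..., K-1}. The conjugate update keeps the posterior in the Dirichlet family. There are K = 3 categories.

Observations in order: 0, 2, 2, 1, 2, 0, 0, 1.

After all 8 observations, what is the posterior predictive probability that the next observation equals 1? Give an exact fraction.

obs 1: x=0 → posterior Dirichlet(9, 12/5, 9/2)
obs 2: x=2 → posterior Dirichlet(9, 12/5, 11/2)
obs 3: x=2 → posterior Dirichlet(9, 12/5, 13/2)
obs 4: x=1 → posterior Dirichlet(9, 17/5, 13/2)
obs 5: x=2 → posterior Dirichlet(9, 17/5, 15/2)
obs 6: x=0 → posterior Dirichlet(10, 17/5, 15/2)
obs 7: x=0 → posterior Dirichlet(11, 17/5, 15/2)
obs 8: x=1 → posterior Dirichlet(11, 22/5, 15/2)

44/229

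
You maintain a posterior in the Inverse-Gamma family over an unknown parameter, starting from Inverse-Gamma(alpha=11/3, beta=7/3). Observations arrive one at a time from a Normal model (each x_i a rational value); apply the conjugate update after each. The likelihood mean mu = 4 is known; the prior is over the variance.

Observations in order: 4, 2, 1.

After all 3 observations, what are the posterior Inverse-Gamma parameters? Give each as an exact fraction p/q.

alpha=31/6, beta=53/6

obs 1: x=4 → posterior Inverse-Gamma(25/6, 7/3)
obs 2: x=2 → posterior Inverse-Gamma(14/3, 13/3)
obs 3: x=1 → posterior Inverse-Gamma(31/6, 53/6)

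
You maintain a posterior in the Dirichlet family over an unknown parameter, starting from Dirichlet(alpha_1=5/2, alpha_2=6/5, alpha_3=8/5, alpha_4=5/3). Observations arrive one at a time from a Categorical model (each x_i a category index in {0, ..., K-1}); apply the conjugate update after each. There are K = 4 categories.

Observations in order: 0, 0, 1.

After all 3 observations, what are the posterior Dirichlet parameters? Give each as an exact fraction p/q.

obs 1: x=0 → posterior Dirichlet(7/2, 6/5, 8/5, 5/3)
obs 2: x=0 → posterior Dirichlet(9/2, 6/5, 8/5, 5/3)
obs 3: x=1 → posterior Dirichlet(9/2, 11/5, 8/5, 5/3)

alpha_1=9/2, alpha_2=11/5, alpha_3=8/5, alpha_4=5/3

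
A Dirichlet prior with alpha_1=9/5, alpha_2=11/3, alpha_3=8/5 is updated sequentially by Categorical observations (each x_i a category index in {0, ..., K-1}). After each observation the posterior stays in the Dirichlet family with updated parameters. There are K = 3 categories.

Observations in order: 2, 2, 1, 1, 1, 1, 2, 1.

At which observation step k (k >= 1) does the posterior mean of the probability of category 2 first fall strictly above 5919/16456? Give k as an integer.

k = 2

obs 1: x=2 → posterior Dirichlet(9/5, 11/3, 13/5)
obs 2: x=2 → posterior Dirichlet(9/5, 11/3, 18/5)
obs 3: x=1 → posterior Dirichlet(9/5, 14/3, 18/5)
obs 4: x=1 → posterior Dirichlet(9/5, 17/3, 18/5)
obs 5: x=1 → posterior Dirichlet(9/5, 20/3, 18/5)
obs 6: x=1 → posterior Dirichlet(9/5, 23/3, 18/5)
obs 7: x=2 → posterior Dirichlet(9/5, 23/3, 23/5)
obs 8: x=1 → posterior Dirichlet(9/5, 26/3, 23/5)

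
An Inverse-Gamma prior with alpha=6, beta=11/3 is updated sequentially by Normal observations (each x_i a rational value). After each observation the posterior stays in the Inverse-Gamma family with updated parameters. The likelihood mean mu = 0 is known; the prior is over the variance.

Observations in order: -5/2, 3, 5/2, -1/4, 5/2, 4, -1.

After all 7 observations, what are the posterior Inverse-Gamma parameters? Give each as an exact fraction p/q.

obs 1: x=-5/2 → posterior Inverse-Gamma(13/2, 163/24)
obs 2: x=3 → posterior Inverse-Gamma(7, 271/24)
obs 3: x=5/2 → posterior Inverse-Gamma(15/2, 173/12)
obs 4: x=-1/4 → posterior Inverse-Gamma(8, 1387/96)
obs 5: x=5/2 → posterior Inverse-Gamma(17/2, 1687/96)
obs 6: x=4 → posterior Inverse-Gamma(9, 2455/96)
obs 7: x=-1 → posterior Inverse-Gamma(19/2, 2503/96)

alpha=19/2, beta=2503/96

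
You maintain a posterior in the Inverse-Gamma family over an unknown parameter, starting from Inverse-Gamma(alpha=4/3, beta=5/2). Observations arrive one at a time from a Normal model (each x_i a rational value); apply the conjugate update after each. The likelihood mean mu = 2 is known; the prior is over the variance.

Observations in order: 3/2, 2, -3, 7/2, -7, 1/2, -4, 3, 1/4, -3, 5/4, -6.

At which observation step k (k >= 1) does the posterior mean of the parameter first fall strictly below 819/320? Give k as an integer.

obs 1: x=3/2 → posterior Inverse-Gamma(11/6, 21/8)
obs 2: x=2 → posterior Inverse-Gamma(7/3, 21/8)
obs 3: x=-3 → posterior Inverse-Gamma(17/6, 121/8)
obs 4: x=7/2 → posterior Inverse-Gamma(10/3, 65/4)
obs 5: x=-7 → posterior Inverse-Gamma(23/6, 227/4)
obs 6: x=1/2 → posterior Inverse-Gamma(13/3, 463/8)
obs 7: x=-4 → posterior Inverse-Gamma(29/6, 607/8)
obs 8: x=3 → posterior Inverse-Gamma(16/3, 611/8)
obs 9: x=1/4 → posterior Inverse-Gamma(35/6, 2493/32)
obs 10: x=-3 → posterior Inverse-Gamma(19/3, 2893/32)
obs 11: x=5/4 → posterior Inverse-Gamma(41/6, 1451/16)
obs 12: x=-6 → posterior Inverse-Gamma(22/3, 1963/16)

k = 2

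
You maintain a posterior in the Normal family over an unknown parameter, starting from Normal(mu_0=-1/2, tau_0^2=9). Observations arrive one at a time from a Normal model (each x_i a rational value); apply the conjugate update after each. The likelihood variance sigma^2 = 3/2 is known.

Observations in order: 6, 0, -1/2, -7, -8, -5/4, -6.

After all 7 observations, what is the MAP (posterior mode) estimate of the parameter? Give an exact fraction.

obs 1: x=6 → posterior Normal(71/14, 9/7)
obs 2: x=0 → posterior Normal(71/26, 9/13)
obs 3: x=-1/2 → posterior Normal(65/38, 9/19)
obs 4: x=-7 → posterior Normal(-19/50, 9/25)
obs 5: x=-8 → posterior Normal(-115/62, 9/31)
obs 6: x=-5/4 → posterior Normal(-65/37, 9/37)
obs 7: x=-6 → posterior Normal(-101/43, 9/43)

-101/43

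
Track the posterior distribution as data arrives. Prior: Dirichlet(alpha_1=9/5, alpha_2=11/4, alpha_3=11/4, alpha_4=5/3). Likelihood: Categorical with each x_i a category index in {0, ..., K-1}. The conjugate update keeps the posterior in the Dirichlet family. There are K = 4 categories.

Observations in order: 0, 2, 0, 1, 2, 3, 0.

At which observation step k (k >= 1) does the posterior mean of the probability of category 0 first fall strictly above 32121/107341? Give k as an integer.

obs 1: x=0 → posterior Dirichlet(14/5, 11/4, 11/4, 5/3)
obs 2: x=2 → posterior Dirichlet(14/5, 11/4, 15/4, 5/3)
obs 3: x=0 → posterior Dirichlet(19/5, 11/4, 15/4, 5/3)
obs 4: x=1 → posterior Dirichlet(19/5, 15/4, 15/4, 5/3)
obs 5: x=2 → posterior Dirichlet(19/5, 15/4, 19/4, 5/3)
obs 6: x=3 → posterior Dirichlet(19/5, 15/4, 19/4, 8/3)
obs 7: x=0 → posterior Dirichlet(24/5, 15/4, 19/4, 8/3)

k = 3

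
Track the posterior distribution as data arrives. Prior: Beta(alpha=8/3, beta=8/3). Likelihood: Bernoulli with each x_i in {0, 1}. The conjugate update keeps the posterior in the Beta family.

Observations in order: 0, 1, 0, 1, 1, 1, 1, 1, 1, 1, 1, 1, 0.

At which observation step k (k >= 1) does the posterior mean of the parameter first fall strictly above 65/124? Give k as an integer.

k = 5

obs 1: x=0 → posterior Beta(8/3, 11/3)
obs 2: x=1 → posterior Beta(11/3, 11/3)
obs 3: x=0 → posterior Beta(11/3, 14/3)
obs 4: x=1 → posterior Beta(14/3, 14/3)
obs 5: x=1 → posterior Beta(17/3, 14/3)
obs 6: x=1 → posterior Beta(20/3, 14/3)
obs 7: x=1 → posterior Beta(23/3, 14/3)
obs 8: x=1 → posterior Beta(26/3, 14/3)
obs 9: x=1 → posterior Beta(29/3, 14/3)
obs 10: x=1 → posterior Beta(32/3, 14/3)
obs 11: x=1 → posterior Beta(35/3, 14/3)
obs 12: x=1 → posterior Beta(38/3, 14/3)
obs 13: x=0 → posterior Beta(38/3, 17/3)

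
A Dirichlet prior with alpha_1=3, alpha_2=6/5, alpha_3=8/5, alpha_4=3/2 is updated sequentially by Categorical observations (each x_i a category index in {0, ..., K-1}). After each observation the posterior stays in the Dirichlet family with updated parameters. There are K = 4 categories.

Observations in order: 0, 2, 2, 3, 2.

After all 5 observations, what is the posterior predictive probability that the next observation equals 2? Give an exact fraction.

obs 1: x=0 → posterior Dirichlet(4, 6/5, 8/5, 3/2)
obs 2: x=2 → posterior Dirichlet(4, 6/5, 13/5, 3/2)
obs 3: x=2 → posterior Dirichlet(4, 6/5, 18/5, 3/2)
obs 4: x=3 → posterior Dirichlet(4, 6/5, 18/5, 5/2)
obs 5: x=2 → posterior Dirichlet(4, 6/5, 23/5, 5/2)

46/123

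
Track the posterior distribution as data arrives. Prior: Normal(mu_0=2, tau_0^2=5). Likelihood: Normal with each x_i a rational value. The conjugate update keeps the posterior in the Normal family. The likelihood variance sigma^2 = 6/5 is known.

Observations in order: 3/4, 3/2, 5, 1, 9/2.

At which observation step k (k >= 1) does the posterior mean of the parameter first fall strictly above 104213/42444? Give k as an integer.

obs 1: x=3/4 → posterior Normal(123/124, 30/31)
obs 2: x=3/2 → posterior Normal(39/32, 15/28)
obs 3: x=5 → posterior Normal(773/324, 10/27)
obs 4: x=1 → posterior Normal(873/424, 15/53)
obs 5: x=9/2 → posterior Normal(1323/524, 30/131)

k = 5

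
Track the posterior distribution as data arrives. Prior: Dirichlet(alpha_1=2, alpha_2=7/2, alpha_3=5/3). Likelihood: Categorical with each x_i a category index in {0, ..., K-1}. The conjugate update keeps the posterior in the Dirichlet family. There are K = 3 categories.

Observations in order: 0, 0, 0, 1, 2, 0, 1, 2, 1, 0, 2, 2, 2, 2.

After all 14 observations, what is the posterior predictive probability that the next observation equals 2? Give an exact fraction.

obs 1: x=0 → posterior Dirichlet(3, 7/2, 5/3)
obs 2: x=0 → posterior Dirichlet(4, 7/2, 5/3)
obs 3: x=0 → posterior Dirichlet(5, 7/2, 5/3)
obs 4: x=1 → posterior Dirichlet(5, 9/2, 5/3)
obs 5: x=2 → posterior Dirichlet(5, 9/2, 8/3)
obs 6: x=0 → posterior Dirichlet(6, 9/2, 8/3)
obs 7: x=1 → posterior Dirichlet(6, 11/2, 8/3)
obs 8: x=2 → posterior Dirichlet(6, 11/2, 11/3)
obs 9: x=1 → posterior Dirichlet(6, 13/2, 11/3)
obs 10: x=0 → posterior Dirichlet(7, 13/2, 11/3)
obs 11: x=2 → posterior Dirichlet(7, 13/2, 14/3)
obs 12: x=2 → posterior Dirichlet(7, 13/2, 17/3)
obs 13: x=2 → posterior Dirichlet(7, 13/2, 20/3)
obs 14: x=2 → posterior Dirichlet(7, 13/2, 23/3)

46/127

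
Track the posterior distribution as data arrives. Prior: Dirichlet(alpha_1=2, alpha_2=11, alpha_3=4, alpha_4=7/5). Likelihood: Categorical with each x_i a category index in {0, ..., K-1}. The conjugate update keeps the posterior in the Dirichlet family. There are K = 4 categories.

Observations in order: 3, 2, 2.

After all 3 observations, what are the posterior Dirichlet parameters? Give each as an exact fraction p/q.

alpha_1=2, alpha_2=11, alpha_3=6, alpha_4=12/5

obs 1: x=3 → posterior Dirichlet(2, 11, 4, 12/5)
obs 2: x=2 → posterior Dirichlet(2, 11, 5, 12/5)
obs 3: x=2 → posterior Dirichlet(2, 11, 6, 12/5)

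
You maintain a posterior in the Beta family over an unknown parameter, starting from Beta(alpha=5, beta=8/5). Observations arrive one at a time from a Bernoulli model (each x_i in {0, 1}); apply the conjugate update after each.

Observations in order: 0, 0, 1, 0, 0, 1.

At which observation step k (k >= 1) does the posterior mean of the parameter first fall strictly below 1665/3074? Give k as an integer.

k = 5

obs 1: x=0 → posterior Beta(5, 13/5)
obs 2: x=0 → posterior Beta(5, 18/5)
obs 3: x=1 → posterior Beta(6, 18/5)
obs 4: x=0 → posterior Beta(6, 23/5)
obs 5: x=0 → posterior Beta(6, 28/5)
obs 6: x=1 → posterior Beta(7, 28/5)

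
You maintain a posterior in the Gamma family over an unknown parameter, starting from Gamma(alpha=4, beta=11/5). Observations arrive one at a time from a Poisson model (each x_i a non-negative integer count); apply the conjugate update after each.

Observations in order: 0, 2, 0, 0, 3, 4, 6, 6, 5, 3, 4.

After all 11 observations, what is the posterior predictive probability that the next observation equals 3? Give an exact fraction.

24039991256988992214734744973463062220440159360439035033881274061160448000/112288155707690524284921569184047598526949432199996966253201749159632164801

obs 1: x=0 → posterior Gamma(4, 16/5)
obs 2: x=2 → posterior Gamma(6, 21/5)
obs 3: x=0 → posterior Gamma(6, 26/5)
obs 4: x=0 → posterior Gamma(6, 31/5)
obs 5: x=3 → posterior Gamma(9, 36/5)
obs 6: x=4 → posterior Gamma(13, 41/5)
obs 7: x=6 → posterior Gamma(19, 46/5)
obs 8: x=6 → posterior Gamma(25, 51/5)
obs 9: x=5 → posterior Gamma(30, 56/5)
obs 10: x=3 → posterior Gamma(33, 61/5)
obs 11: x=4 → posterior Gamma(37, 66/5)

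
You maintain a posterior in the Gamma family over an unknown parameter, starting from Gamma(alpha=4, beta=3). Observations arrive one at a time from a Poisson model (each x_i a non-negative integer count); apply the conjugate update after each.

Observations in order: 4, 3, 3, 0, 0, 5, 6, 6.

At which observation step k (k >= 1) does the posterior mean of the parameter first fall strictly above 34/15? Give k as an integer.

k = 3

obs 1: x=4 → posterior Gamma(8, 4)
obs 2: x=3 → posterior Gamma(11, 5)
obs 3: x=3 → posterior Gamma(14, 6)
obs 4: x=0 → posterior Gamma(14, 7)
obs 5: x=0 → posterior Gamma(14, 8)
obs 6: x=5 → posterior Gamma(19, 9)
obs 7: x=6 → posterior Gamma(25, 10)
obs 8: x=6 → posterior Gamma(31, 11)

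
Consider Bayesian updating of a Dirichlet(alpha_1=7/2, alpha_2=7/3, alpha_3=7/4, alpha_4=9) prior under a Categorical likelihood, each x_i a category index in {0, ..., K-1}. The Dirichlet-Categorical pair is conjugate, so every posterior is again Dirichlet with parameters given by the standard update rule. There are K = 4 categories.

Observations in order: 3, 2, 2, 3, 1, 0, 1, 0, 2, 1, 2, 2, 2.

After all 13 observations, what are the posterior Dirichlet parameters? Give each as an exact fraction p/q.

alpha_1=11/2, alpha_2=16/3, alpha_3=31/4, alpha_4=11

obs 1: x=3 → posterior Dirichlet(7/2, 7/3, 7/4, 10)
obs 2: x=2 → posterior Dirichlet(7/2, 7/3, 11/4, 10)
obs 3: x=2 → posterior Dirichlet(7/2, 7/3, 15/4, 10)
obs 4: x=3 → posterior Dirichlet(7/2, 7/3, 15/4, 11)
obs 5: x=1 → posterior Dirichlet(7/2, 10/3, 15/4, 11)
obs 6: x=0 → posterior Dirichlet(9/2, 10/3, 15/4, 11)
obs 7: x=1 → posterior Dirichlet(9/2, 13/3, 15/4, 11)
obs 8: x=0 → posterior Dirichlet(11/2, 13/3, 15/4, 11)
obs 9: x=2 → posterior Dirichlet(11/2, 13/3, 19/4, 11)
obs 10: x=1 → posterior Dirichlet(11/2, 16/3, 19/4, 11)
obs 11: x=2 → posterior Dirichlet(11/2, 16/3, 23/4, 11)
obs 12: x=2 → posterior Dirichlet(11/2, 16/3, 27/4, 11)
obs 13: x=2 → posterior Dirichlet(11/2, 16/3, 31/4, 11)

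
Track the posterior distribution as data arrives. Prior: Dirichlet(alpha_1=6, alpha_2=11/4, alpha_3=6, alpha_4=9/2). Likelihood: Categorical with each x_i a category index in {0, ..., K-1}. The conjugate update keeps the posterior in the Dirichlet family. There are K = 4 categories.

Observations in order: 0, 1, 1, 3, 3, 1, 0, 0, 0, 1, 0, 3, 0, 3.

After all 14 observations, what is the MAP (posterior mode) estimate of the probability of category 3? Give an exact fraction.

10/39

obs 1: x=0 → posterior Dirichlet(7, 11/4, 6, 9/2)
obs 2: x=1 → posterior Dirichlet(7, 15/4, 6, 9/2)
obs 3: x=1 → posterior Dirichlet(7, 19/4, 6, 9/2)
obs 4: x=3 → posterior Dirichlet(7, 19/4, 6, 11/2)
obs 5: x=3 → posterior Dirichlet(7, 19/4, 6, 13/2)
obs 6: x=1 → posterior Dirichlet(7, 23/4, 6, 13/2)
obs 7: x=0 → posterior Dirichlet(8, 23/4, 6, 13/2)
obs 8: x=0 → posterior Dirichlet(9, 23/4, 6, 13/2)
obs 9: x=0 → posterior Dirichlet(10, 23/4, 6, 13/2)
obs 10: x=1 → posterior Dirichlet(10, 27/4, 6, 13/2)
obs 11: x=0 → posterior Dirichlet(11, 27/4, 6, 13/2)
obs 12: x=3 → posterior Dirichlet(11, 27/4, 6, 15/2)
obs 13: x=0 → posterior Dirichlet(12, 27/4, 6, 15/2)
obs 14: x=3 → posterior Dirichlet(12, 27/4, 6, 17/2)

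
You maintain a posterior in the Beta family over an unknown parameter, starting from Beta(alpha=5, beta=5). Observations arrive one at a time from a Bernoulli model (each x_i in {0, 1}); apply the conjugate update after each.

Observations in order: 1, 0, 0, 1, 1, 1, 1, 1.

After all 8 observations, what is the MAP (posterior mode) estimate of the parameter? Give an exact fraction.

obs 1: x=1 → posterior Beta(6, 5)
obs 2: x=0 → posterior Beta(6, 6)
obs 3: x=0 → posterior Beta(6, 7)
obs 4: x=1 → posterior Beta(7, 7)
obs 5: x=1 → posterior Beta(8, 7)
obs 6: x=1 → posterior Beta(9, 7)
obs 7: x=1 → posterior Beta(10, 7)
obs 8: x=1 → posterior Beta(11, 7)

5/8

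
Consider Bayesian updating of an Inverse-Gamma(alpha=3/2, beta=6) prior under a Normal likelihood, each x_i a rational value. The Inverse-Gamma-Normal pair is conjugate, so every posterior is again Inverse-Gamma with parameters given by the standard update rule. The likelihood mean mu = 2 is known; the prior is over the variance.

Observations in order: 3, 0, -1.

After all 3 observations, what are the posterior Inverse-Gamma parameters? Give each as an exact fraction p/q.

obs 1: x=3 → posterior Inverse-Gamma(2, 13/2)
obs 2: x=0 → posterior Inverse-Gamma(5/2, 17/2)
obs 3: x=-1 → posterior Inverse-Gamma(3, 13)

alpha=3, beta=13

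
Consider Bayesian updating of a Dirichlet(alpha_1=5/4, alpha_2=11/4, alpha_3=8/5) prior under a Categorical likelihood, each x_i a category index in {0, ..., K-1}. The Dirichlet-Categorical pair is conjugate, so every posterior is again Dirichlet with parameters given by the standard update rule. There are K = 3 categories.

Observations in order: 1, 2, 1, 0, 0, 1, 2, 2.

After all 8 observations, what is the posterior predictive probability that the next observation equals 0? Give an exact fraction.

obs 1: x=1 → posterior Dirichlet(5/4, 15/4, 8/5)
obs 2: x=2 → posterior Dirichlet(5/4, 15/4, 13/5)
obs 3: x=1 → posterior Dirichlet(5/4, 19/4, 13/5)
obs 4: x=0 → posterior Dirichlet(9/4, 19/4, 13/5)
obs 5: x=0 → posterior Dirichlet(13/4, 19/4, 13/5)
obs 6: x=1 → posterior Dirichlet(13/4, 23/4, 13/5)
obs 7: x=2 → posterior Dirichlet(13/4, 23/4, 18/5)
obs 8: x=2 → posterior Dirichlet(13/4, 23/4, 23/5)

65/272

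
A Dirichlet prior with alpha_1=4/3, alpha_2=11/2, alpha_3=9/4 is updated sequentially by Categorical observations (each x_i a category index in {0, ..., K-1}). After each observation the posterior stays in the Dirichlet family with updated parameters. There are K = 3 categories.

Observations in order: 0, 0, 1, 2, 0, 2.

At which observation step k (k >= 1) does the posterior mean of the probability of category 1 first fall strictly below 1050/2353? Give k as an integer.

k = 6

obs 1: x=0 → posterior Dirichlet(7/3, 11/2, 9/4)
obs 2: x=0 → posterior Dirichlet(10/3, 11/2, 9/4)
obs 3: x=1 → posterior Dirichlet(10/3, 13/2, 9/4)
obs 4: x=2 → posterior Dirichlet(10/3, 13/2, 13/4)
obs 5: x=0 → posterior Dirichlet(13/3, 13/2, 13/4)
obs 6: x=2 → posterior Dirichlet(13/3, 13/2, 17/4)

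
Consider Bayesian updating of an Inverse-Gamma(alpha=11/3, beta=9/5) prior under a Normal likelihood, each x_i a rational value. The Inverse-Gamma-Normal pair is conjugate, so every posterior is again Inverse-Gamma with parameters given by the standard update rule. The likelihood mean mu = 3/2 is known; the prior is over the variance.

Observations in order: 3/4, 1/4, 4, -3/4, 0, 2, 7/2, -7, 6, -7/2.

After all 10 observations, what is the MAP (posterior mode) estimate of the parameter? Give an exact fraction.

obs 1: x=3/4 → posterior Inverse-Gamma(25/6, 333/160)
obs 2: x=1/4 → posterior Inverse-Gamma(14/3, 229/80)
obs 3: x=4 → posterior Inverse-Gamma(31/6, 479/80)
obs 4: x=-3/4 → posterior Inverse-Gamma(17/3, 1363/160)
obs 5: x=0 → posterior Inverse-Gamma(37/6, 1543/160)
obs 6: x=2 → posterior Inverse-Gamma(20/3, 1563/160)
obs 7: x=7/2 → posterior Inverse-Gamma(43/6, 1883/160)
obs 8: x=-7 → posterior Inverse-Gamma(23/3, 7663/160)
obs 9: x=6 → posterior Inverse-Gamma(49/6, 9283/160)
obs 10: x=-7/2 → posterior Inverse-Gamma(26/3, 11283/160)

33849/4640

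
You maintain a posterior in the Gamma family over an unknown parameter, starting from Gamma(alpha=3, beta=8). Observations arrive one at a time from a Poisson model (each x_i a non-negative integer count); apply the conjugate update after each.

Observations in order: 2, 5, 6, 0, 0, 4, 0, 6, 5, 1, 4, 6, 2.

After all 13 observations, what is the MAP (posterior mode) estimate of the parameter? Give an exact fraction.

obs 1: x=2 → posterior Gamma(5, 9)
obs 2: x=5 → posterior Gamma(10, 10)
obs 3: x=6 → posterior Gamma(16, 11)
obs 4: x=0 → posterior Gamma(16, 12)
obs 5: x=0 → posterior Gamma(16, 13)
obs 6: x=4 → posterior Gamma(20, 14)
obs 7: x=0 → posterior Gamma(20, 15)
obs 8: x=6 → posterior Gamma(26, 16)
obs 9: x=5 → posterior Gamma(31, 17)
obs 10: x=1 → posterior Gamma(32, 18)
obs 11: x=4 → posterior Gamma(36, 19)
obs 12: x=6 → posterior Gamma(42, 20)
obs 13: x=2 → posterior Gamma(44, 21)

43/21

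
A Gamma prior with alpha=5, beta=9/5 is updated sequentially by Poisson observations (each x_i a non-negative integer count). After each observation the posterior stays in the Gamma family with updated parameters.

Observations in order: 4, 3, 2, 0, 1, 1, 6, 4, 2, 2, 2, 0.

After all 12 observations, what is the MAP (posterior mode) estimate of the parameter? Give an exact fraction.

obs 1: x=4 → posterior Gamma(9, 14/5)
obs 2: x=3 → posterior Gamma(12, 19/5)
obs 3: x=2 → posterior Gamma(14, 24/5)
obs 4: x=0 → posterior Gamma(14, 29/5)
obs 5: x=1 → posterior Gamma(15, 34/5)
obs 6: x=1 → posterior Gamma(16, 39/5)
obs 7: x=6 → posterior Gamma(22, 44/5)
obs 8: x=4 → posterior Gamma(26, 49/5)
obs 9: x=2 → posterior Gamma(28, 54/5)
obs 10: x=2 → posterior Gamma(30, 59/5)
obs 11: x=2 → posterior Gamma(32, 64/5)
obs 12: x=0 → posterior Gamma(32, 69/5)

155/69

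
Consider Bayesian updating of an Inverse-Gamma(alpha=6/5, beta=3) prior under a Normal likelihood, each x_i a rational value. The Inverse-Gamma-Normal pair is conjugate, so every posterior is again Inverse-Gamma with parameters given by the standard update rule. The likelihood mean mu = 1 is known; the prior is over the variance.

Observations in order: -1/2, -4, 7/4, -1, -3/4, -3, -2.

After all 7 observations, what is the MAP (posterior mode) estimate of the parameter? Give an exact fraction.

obs 1: x=-1/2 → posterior Inverse-Gamma(17/10, 33/8)
obs 2: x=-4 → posterior Inverse-Gamma(11/5, 133/8)
obs 3: x=7/4 → posterior Inverse-Gamma(27/10, 541/32)
obs 4: x=-1 → posterior Inverse-Gamma(16/5, 605/32)
obs 5: x=-3/4 → posterior Inverse-Gamma(37/10, 327/16)
obs 6: x=-3 → posterior Inverse-Gamma(21/5, 455/16)
obs 7: x=-2 → posterior Inverse-Gamma(47/10, 527/16)

2635/456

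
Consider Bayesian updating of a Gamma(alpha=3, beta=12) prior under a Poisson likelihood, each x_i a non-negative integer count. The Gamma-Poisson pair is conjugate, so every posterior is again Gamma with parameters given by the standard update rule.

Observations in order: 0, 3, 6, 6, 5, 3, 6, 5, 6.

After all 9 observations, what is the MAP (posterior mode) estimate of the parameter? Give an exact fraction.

obs 1: x=0 → posterior Gamma(3, 13)
obs 2: x=3 → posterior Gamma(6, 14)
obs 3: x=6 → posterior Gamma(12, 15)
obs 4: x=6 → posterior Gamma(18, 16)
obs 5: x=5 → posterior Gamma(23, 17)
obs 6: x=3 → posterior Gamma(26, 18)
obs 7: x=6 → posterior Gamma(32, 19)
obs 8: x=5 → posterior Gamma(37, 20)
obs 9: x=6 → posterior Gamma(43, 21)

2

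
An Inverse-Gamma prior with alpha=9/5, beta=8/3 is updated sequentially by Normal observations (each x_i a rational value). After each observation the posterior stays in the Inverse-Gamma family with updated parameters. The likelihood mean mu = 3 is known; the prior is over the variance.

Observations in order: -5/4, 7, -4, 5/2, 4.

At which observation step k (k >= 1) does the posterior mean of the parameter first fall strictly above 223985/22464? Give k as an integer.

obs 1: x=-5/4 → posterior Inverse-Gamma(23/10, 1123/96)
obs 2: x=7 → posterior Inverse-Gamma(14/5, 1891/96)
obs 3: x=-4 → posterior Inverse-Gamma(33/10, 4243/96)
obs 4: x=5/2 → posterior Inverse-Gamma(19/5, 4255/96)
obs 5: x=4 → posterior Inverse-Gamma(43/10, 4303/96)

k = 2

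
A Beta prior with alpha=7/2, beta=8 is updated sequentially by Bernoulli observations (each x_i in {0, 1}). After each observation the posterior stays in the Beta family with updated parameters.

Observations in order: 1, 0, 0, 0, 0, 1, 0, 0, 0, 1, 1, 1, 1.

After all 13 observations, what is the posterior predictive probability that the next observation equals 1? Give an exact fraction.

19/49

obs 1: x=1 → posterior Beta(9/2, 8)
obs 2: x=0 → posterior Beta(9/2, 9)
obs 3: x=0 → posterior Beta(9/2, 10)
obs 4: x=0 → posterior Beta(9/2, 11)
obs 5: x=0 → posterior Beta(9/2, 12)
obs 6: x=1 → posterior Beta(11/2, 12)
obs 7: x=0 → posterior Beta(11/2, 13)
obs 8: x=0 → posterior Beta(11/2, 14)
obs 9: x=0 → posterior Beta(11/2, 15)
obs 10: x=1 → posterior Beta(13/2, 15)
obs 11: x=1 → posterior Beta(15/2, 15)
obs 12: x=1 → posterior Beta(17/2, 15)
obs 13: x=1 → posterior Beta(19/2, 15)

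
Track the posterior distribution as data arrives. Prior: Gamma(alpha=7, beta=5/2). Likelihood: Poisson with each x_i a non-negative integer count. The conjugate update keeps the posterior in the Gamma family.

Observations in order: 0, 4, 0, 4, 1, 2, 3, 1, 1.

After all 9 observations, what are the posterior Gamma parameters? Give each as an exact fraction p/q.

obs 1: x=0 → posterior Gamma(7, 7/2)
obs 2: x=4 → posterior Gamma(11, 9/2)
obs 3: x=0 → posterior Gamma(11, 11/2)
obs 4: x=4 → posterior Gamma(15, 13/2)
obs 5: x=1 → posterior Gamma(16, 15/2)
obs 6: x=2 → posterior Gamma(18, 17/2)
obs 7: x=3 → posterior Gamma(21, 19/2)
obs 8: x=1 → posterior Gamma(22, 21/2)
obs 9: x=1 → posterior Gamma(23, 23/2)

alpha=23, beta=23/2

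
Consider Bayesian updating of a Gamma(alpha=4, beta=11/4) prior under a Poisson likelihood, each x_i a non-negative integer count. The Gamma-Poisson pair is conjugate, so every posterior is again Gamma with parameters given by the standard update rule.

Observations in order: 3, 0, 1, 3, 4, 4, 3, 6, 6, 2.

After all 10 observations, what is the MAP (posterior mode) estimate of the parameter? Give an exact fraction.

140/51

obs 1: x=3 → posterior Gamma(7, 15/4)
obs 2: x=0 → posterior Gamma(7, 19/4)
obs 3: x=1 → posterior Gamma(8, 23/4)
obs 4: x=3 → posterior Gamma(11, 27/4)
obs 5: x=4 → posterior Gamma(15, 31/4)
obs 6: x=4 → posterior Gamma(19, 35/4)
obs 7: x=3 → posterior Gamma(22, 39/4)
obs 8: x=6 → posterior Gamma(28, 43/4)
obs 9: x=6 → posterior Gamma(34, 47/4)
obs 10: x=2 → posterior Gamma(36, 51/4)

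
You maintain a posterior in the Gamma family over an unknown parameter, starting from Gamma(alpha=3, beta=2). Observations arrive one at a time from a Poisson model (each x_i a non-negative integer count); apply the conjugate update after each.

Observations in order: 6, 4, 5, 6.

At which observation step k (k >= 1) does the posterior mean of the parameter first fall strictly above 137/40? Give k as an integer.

k = 3

obs 1: x=6 → posterior Gamma(9, 3)
obs 2: x=4 → posterior Gamma(13, 4)
obs 3: x=5 → posterior Gamma(18, 5)
obs 4: x=6 → posterior Gamma(24, 6)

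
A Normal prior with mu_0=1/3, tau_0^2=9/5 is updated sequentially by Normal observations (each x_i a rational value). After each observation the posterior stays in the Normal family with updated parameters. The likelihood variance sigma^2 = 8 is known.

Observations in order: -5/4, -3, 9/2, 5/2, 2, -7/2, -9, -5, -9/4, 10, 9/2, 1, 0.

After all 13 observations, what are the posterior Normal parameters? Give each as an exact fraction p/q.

obs 1: x=-5/4 → posterior Normal(25/588, 72/49)
obs 2: x=-3 → posterior Normal(-299/696, 36/29)
obs 3: x=9/2 → posterior Normal(187/804, 72/67)
obs 4: x=5/2 → posterior Normal(457/912, 18/19)
obs 5: x=2 → posterior Normal(673/1020, 72/85)
obs 6: x=-7/2 → posterior Normal(295/1128, 36/47)
obs 7: x=-9 → posterior Normal(-677/1236, 72/103)
obs 8: x=-5 → posterior Normal(-1217/1344, 9/14)
obs 9: x=-9/4 → posterior Normal(-365/363, 72/121)
obs 10: x=10 → posterior Normal(-19/78, 36/65)
obs 11: x=9/2 → posterior Normal(53/834, 72/139)
obs 12: x=1 → posterior Normal(107/888, 18/37)
obs 13: x=0 → posterior Normal(107/942, 72/157)

mu_0=107/942, tau_0^2=72/157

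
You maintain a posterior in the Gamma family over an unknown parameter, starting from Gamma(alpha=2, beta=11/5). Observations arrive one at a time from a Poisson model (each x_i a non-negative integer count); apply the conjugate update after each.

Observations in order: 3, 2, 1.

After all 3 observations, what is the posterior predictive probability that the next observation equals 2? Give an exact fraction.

obs 1: x=3 → posterior Gamma(5, 16/5)
obs 2: x=2 → posterior Gamma(7, 21/5)
obs 3: x=1 → posterior Gamma(8, 26/5)

187944358118400/819628286980801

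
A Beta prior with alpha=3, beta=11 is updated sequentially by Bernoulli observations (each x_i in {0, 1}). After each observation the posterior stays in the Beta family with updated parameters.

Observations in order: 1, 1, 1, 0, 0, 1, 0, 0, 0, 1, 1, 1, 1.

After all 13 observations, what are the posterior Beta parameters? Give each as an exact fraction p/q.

obs 1: x=1 → posterior Beta(4, 11)
obs 2: x=1 → posterior Beta(5, 11)
obs 3: x=1 → posterior Beta(6, 11)
obs 4: x=0 → posterior Beta(6, 12)
obs 5: x=0 → posterior Beta(6, 13)
obs 6: x=1 → posterior Beta(7, 13)
obs 7: x=0 → posterior Beta(7, 14)
obs 8: x=0 → posterior Beta(7, 15)
obs 9: x=0 → posterior Beta(7, 16)
obs 10: x=1 → posterior Beta(8, 16)
obs 11: x=1 → posterior Beta(9, 16)
obs 12: x=1 → posterior Beta(10, 16)
obs 13: x=1 → posterior Beta(11, 16)

alpha=11, beta=16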